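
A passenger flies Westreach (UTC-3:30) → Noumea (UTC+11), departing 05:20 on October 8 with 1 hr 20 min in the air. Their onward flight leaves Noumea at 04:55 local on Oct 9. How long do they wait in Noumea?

7 hours 45 minutes

Convert departure to UTC: 05:20 + 3:30 = 08:50 UTC on Oct 8.
Add 1 hour 20 minutes flight time → 10:10 UTC.
Noumea is UTC+11:00, so local arrival = 10:10 + 11:00 = 21:10 on Oct 8.
Layover = 04:55 − 21:10 (+1 day) = 7 hours 45 minutes.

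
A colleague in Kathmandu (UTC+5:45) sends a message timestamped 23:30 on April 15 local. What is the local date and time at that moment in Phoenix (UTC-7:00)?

10:45 on April 15

In UTC: 23:30 − 5:45 = 17:45 on Apr 15.
Phoenix is UTC−7:00: 17:45 − 7:00 = 10:45 on Apr 15.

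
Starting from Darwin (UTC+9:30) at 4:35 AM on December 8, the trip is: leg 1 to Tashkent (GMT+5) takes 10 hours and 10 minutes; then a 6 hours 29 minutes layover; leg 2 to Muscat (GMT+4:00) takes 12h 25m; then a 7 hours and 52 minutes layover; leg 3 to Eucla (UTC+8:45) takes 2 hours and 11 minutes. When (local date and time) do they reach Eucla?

Convert departure to UTC: 4:35 AM − 9:30 = 7:05 PM UTC on Dec 7.
Add 10 hours 10 minutes leg 1 → 5:15 AM UTC (Dec 8).
Add 6 hours 29 minutes layover in Tashkent → 11:44 AM UTC.
Add 12 hours 25 minutes leg 2 → 12:09 AM UTC (Dec 9).
Add 7 hours 52 minutes layover in Muscat → 8:01 AM UTC.
Add 2 hours and 11 minutes leg 3 → 10:12 AM UTC.
Eucla is UTC+8:45, so local arrival = 10:12 AM + 8:45 = 6:57 PM on Dec 9.

6:57 PM on December 9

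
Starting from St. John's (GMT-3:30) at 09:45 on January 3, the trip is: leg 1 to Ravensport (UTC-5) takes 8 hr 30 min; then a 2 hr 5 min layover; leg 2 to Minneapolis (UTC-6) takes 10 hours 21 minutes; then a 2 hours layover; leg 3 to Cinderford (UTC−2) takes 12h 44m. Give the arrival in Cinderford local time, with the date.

Convert departure to UTC: 09:45 + 3:30 = 13:15 UTC on Jan 3.
Add 8 hours 30 minutes leg 1 → 21:45 UTC.
Add 2 hours and 5 minutes layover in Ravensport → 23:50 UTC.
Add 10 hours and 21 minutes leg 2 → 10:11 UTC (Jan 4).
Add 2 hours layover in Minneapolis → 12:11 UTC.
Add 12 hours and 44 minutes leg 3 → 00:55 UTC (Jan 5).
Cinderford is UTC−2:00, so local arrival = 00:55 − 2:00 = 22:55 on Jan 4.

22:55 on Jan 4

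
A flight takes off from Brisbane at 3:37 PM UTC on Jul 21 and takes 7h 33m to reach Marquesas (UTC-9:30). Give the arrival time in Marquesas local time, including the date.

Departure is given in UTC: 3:37 PM on Jul 21.
Add 7 hours 33 minutes → 11:10 PM UTC.
Marquesas is UTC−9:30: 11:10 PM − 9:30 = 1:40 PM on Jul 21.

1:40 PM on July 21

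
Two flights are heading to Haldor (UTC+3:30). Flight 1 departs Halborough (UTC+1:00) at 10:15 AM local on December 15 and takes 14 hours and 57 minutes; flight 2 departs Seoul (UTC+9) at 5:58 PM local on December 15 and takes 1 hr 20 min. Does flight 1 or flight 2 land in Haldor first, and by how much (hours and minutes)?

the second, by 13 hours 54 minutes

Flight 1 in UTC: 10:15 AM − 1:00 = 9:15 AM on Dec 15.
+14 hours and 57 minutes → arrive 12:12 AM UTC on Dec 16.
Flight 2 in UTC: 5:58 PM − 9:00 = 8:58 AM on Dec 15.
+1 hour and 20 minutes → arrive 10:18 AM UTC on Dec 15.
Flight 2 lands earlier by 13 hours 54 minutes.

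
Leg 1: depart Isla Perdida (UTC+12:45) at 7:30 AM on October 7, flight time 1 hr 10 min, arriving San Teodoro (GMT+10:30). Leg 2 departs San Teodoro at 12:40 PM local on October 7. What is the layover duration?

Convert departure to UTC: 7:30 AM − 12:45 = 6:45 PM UTC on Oct 6.
Add 1 hour and 10 minutes flight time → 7:55 PM UTC.
San Teodoro is UTC+10:30, so local arrival = 7:55 PM + 10:30 = 6:25 AM on Oct 7.
Layover = 12:40 PM − 6:25 AM = 6 hours 15 minutes.

6 hours 15 minutes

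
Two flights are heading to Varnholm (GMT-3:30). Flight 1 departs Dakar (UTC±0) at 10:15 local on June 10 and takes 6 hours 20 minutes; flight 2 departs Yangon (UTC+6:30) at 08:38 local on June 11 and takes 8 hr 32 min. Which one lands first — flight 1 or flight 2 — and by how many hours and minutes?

Flight 1 departs at 10:15 UTC (Jun 10).
+6 hours 20 minutes → arrive 16:35 UTC on Jun 10.
Flight 2 in UTC: 08:38 − 6:30 = 02:08 on Jun 11.
+8 hours 32 minutes → arrive 10:40 UTC on Jun 11.
Flight 1 lands earlier by 18 hours 5 minutes.

the first, by 18 hours 5 minutes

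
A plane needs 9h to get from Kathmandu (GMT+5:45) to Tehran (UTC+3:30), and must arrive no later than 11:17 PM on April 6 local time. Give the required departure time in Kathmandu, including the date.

Target arrival in UTC: 11:17 PM − 3:30 = 7:47 PM on Apr 6.
Subtract 9 hours → departure 10:47 AM UTC on Apr 6.
Kathmandu is UTC+5:45: 10:47 AM + 5:45 = 4:32 PM on Apr 6.

4:32 PM on Apr 6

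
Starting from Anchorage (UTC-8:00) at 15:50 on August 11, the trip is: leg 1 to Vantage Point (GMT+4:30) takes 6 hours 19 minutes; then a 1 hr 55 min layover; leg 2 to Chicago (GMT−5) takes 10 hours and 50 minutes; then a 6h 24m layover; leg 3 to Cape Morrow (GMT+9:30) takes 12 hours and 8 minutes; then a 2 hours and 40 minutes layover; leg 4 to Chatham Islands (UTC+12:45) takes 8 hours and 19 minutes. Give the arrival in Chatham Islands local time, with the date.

Convert departure to UTC: 15:50 + 8:00 = 23:50 UTC on Aug 11.
Add 6 hours 19 minutes leg 1 → 06:09 UTC (Aug 12).
Add 1 hour 55 minutes layover in Vantage Point → 08:04 UTC.
Add 10 hours 50 minutes leg 2 → 18:54 UTC.
Add 6 hours and 24 minutes layover in Chicago → 01:18 UTC (Aug 13).
Add 12 hours 8 minutes leg 3 → 13:26 UTC.
Add 2 hours 40 minutes layover in Cape Morrow → 16:06 UTC.
Add 8 hours 19 minutes leg 4 → 00:25 UTC (Aug 14).
Chatham Islands is UTC+12:45, so local arrival = 00:25 + 12:45 = 13:10 on Aug 14.

13:10 on August 14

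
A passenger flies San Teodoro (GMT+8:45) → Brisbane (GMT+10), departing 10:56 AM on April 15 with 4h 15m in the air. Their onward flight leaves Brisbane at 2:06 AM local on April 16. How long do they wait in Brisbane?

9 hours 40 minutes

Convert departure to UTC: 10:56 AM − 8:45 = 2:11 AM UTC on Apr 15.
Add 4 hours 15 minutes flight time → 6:26 AM UTC.
Brisbane is UTC+10:00, so local arrival = 6:26 AM + 10:00 = 4:26 PM on Apr 15.
Layover = 2:06 AM − 4:26 PM (+1 day) = 9 hours 40 minutes.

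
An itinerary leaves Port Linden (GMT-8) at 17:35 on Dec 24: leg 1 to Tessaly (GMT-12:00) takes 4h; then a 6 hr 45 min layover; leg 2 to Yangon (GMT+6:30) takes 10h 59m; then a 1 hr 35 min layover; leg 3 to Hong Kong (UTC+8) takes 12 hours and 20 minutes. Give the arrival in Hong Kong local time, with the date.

Convert departure to UTC: 17:35 + 8:00 = 01:35 UTC on Dec 25.
Add 4 hours leg 1 → 05:35 UTC.
Add 6 hours 45 minutes layover in Tessaly → 12:20 UTC.
Add 10 hours 59 minutes leg 2 → 23:19 UTC.
Add 1 hour 35 minutes layover in Yangon → 00:54 UTC (Dec 26).
Add 12 hours 20 minutes leg 3 → 13:14 UTC.
Hong Kong is UTC+8:00, so local arrival = 13:14 + 8:00 = 21:14 on Dec 26.

21:14 on Dec 26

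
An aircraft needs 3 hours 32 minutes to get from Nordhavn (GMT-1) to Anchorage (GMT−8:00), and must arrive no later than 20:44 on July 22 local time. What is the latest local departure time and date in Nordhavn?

00:12 on July 23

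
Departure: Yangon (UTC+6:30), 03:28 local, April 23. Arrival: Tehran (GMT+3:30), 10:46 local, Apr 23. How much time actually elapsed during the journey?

Tehran is 3:00 behind Yangon.
Clock-face elapsed time (ignoring zones) is 7 hours 18 minutes.
Actual elapsed = 7 hours 18 minutes + 3:00 = 10 hours 18 minutes.

10 hours 18 minutes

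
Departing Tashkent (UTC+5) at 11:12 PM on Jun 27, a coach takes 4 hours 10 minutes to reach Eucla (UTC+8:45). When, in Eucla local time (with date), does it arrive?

Convert departure to UTC: 11:12 PM − 5:00 = 6:12 PM UTC on Jun 27.
Add 4 hours 10 minutes travel time → 10:22 PM UTC.
Eucla is UTC+8:45, so local arrival = 10:22 PM + 8:45 = 7:07 AM on Jun 28.

7:07 AM on Jun 28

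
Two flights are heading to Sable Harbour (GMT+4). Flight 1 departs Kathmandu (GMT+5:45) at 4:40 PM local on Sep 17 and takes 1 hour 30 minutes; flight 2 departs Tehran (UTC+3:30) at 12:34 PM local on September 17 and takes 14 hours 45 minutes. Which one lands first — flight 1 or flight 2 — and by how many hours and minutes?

the first, by 11 hours 24 minutes

Flight 1 in UTC: 4:40 PM − 5:45 = 10:55 AM on Sep 17.
+1 hour 30 minutes → arrive 12:25 PM UTC on Sep 17.
Flight 2 in UTC: 12:34 PM − 3:30 = 9:04 AM on Sep 17.
+14 hours 45 minutes → arrive 11:49 PM UTC on Sep 17.
Flight 1 lands earlier by 11 hours 24 minutes.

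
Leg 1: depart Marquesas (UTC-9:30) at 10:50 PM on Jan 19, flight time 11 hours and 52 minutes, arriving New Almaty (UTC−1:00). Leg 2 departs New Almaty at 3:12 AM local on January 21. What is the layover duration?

Convert departure to UTC: 10:50 PM + 9:30 = 8:20 AM UTC on Jan 20.
Add 11 hours and 52 minutes flight time → 8:12 PM UTC.
New Almaty is UTC−1:00, so local arrival = 8:12 PM − 1:00 = 7:12 PM on Jan 20.
Layover = 3:12 AM − 7:12 PM (+1 day) = 8 hours.

8 hours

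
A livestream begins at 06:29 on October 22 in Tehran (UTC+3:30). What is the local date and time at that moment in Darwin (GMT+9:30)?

12:29 on October 22

In UTC: 06:29 − 3:30 = 02:59 on Oct 22.
Darwin is UTC+9:30: 02:59 + 9:30 = 12:29 on Oct 22.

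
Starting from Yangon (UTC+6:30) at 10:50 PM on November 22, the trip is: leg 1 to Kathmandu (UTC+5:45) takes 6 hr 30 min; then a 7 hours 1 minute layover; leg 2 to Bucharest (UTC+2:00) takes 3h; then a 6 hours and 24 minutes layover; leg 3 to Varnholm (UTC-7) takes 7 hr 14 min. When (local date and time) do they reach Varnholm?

Convert departure to UTC: 10:50 PM − 6:30 = 4:20 PM UTC on Nov 22.
Add 6 hours and 30 minutes leg 1 → 10:50 PM UTC.
Add 7 hours and 1 minute layover in Kathmandu → 5:51 AM UTC (Nov 23).
Add 3 hours leg 2 → 8:51 AM UTC.
Add 6 hours and 24 minutes layover in Bucharest → 3:15 PM UTC.
Add 7 hours and 14 minutes leg 3 → 10:29 PM UTC.
Varnholm is UTC−7:00, so local arrival = 10:29 PM − 7:00 = 3:29 PM on Nov 23.

3:29 PM on November 23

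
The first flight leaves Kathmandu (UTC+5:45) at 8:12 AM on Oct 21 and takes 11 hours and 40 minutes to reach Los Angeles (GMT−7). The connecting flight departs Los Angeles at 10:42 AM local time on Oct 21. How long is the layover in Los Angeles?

3 hours 35 minutes

Convert departure to UTC: 8:12 AM − 5:45 = 2:27 AM UTC on Oct 21.
Add 11 hours 40 minutes flight time → 2:07 PM UTC.
Los Angeles is UTC−7:00, so local arrival = 2:07 PM − 7:00 = 7:07 AM on Oct 21.
Layover = 10:42 AM − 7:07 AM = 3 hours 35 minutes.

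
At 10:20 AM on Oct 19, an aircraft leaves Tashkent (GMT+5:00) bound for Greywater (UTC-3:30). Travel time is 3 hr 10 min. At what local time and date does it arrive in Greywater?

Convert departure to UTC: 10:20 AM − 5:00 = 5:20 AM UTC on Oct 19.
Add 3 hours and 10 minutes travel time → 8:30 AM UTC.
Greywater is UTC−3:30, so local arrival = 8:30 AM − 3:30 = 5:00 AM on Oct 19.

5:00 AM on October 19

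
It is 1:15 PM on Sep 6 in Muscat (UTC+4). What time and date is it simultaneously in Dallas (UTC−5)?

4:15 AM on September 6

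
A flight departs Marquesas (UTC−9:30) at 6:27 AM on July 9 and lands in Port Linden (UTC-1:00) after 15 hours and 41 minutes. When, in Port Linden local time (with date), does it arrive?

Port Linden is 8:30 ahead of Marquesas.
After 15 hours 41 minutes it is 10:08 PM in Marquesas.
Shift by the zone difference: 10:08 PM + 8:30 = 6:38 AM on Jul 10 in Port Linden.

6:38 AM on July 10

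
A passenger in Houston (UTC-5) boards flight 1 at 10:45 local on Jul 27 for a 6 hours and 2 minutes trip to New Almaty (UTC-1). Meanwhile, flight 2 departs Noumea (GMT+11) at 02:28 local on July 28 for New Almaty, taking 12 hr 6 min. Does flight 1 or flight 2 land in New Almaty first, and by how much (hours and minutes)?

Flight 1 in UTC: 10:45 + 5:00 = 15:45 on Jul 27.
+6 hours and 2 minutes → arrive 21:47 UTC on Jul 27.
Flight 2 in UTC: 02:28 − 11:00 = 15:28 on Jul 27.
+12 hours and 6 minutes → arrive 03:34 UTC on Jul 28.
Flight 1 lands earlier by 5 hours 47 minutes.

the first, by 5 hours 47 minutes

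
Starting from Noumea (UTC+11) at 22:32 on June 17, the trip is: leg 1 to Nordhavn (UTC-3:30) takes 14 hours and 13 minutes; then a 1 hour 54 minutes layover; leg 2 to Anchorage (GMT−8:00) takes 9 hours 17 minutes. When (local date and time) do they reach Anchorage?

04:56 on Jun 18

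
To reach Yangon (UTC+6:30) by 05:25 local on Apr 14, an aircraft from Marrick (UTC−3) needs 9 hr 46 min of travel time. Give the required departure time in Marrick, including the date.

10:09 on April 13

Target arrival in UTC: 05:25 − 6:30 = 22:55 on Apr 13.
Subtract 9 hours and 46 minutes → departure 13:09 UTC on Apr 13.
Marrick is UTC−3:00: 13:09 − 3:00 = 10:09 on Apr 13.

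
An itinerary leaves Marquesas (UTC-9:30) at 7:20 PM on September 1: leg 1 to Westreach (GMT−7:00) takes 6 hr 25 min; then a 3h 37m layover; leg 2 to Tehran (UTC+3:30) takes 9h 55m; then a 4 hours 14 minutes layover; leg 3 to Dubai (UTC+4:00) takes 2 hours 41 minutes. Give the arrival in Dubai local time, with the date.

11:42 AM on Sep 3

Convert departure to UTC: 7:20 PM + 9:30 = 4:50 AM UTC on Sep 2.
Add 6 hours 25 minutes leg 1 → 11:15 AM UTC.
Add 3 hours 37 minutes layover in Westreach → 2:52 PM UTC.
Add 9 hours 55 minutes leg 2 → 12:47 AM UTC (Sep 3).
Add 4 hours and 14 minutes layover in Tehran → 5:01 AM UTC.
Add 2 hours and 41 minutes leg 3 → 7:42 AM UTC.
Dubai is UTC+4:00, so local arrival = 7:42 AM + 4:00 = 11:42 AM on Sep 3.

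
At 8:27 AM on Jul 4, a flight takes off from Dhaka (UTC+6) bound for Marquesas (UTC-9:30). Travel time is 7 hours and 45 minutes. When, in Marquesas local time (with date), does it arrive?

Convert departure to UTC: 8:27 AM − 6:00 = 2:27 AM UTC on Jul 4.
Add 7 hours 45 minutes travel time → 10:12 AM UTC.
Marquesas is UTC−9:30, so local arrival = 10:12 AM − 9:30 = 12:42 AM on Jul 4.

12:42 AM on Jul 4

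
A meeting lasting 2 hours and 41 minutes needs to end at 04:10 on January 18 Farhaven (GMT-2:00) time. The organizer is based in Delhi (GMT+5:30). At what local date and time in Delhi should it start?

08:59 on January 18

Target end time in UTC: 04:10 + 2:00 = 06:10 on Jan 18.
Subtract 2 hours and 41 minutes → start 03:29 UTC on Jan 18.
Delhi is UTC+5:30: 03:29 + 5:30 = 08:59 on Jan 18.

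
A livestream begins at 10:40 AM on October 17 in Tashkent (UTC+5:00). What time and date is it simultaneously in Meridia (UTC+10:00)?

3:40 PM on October 17

In UTC: 10:40 AM − 5:00 = 5:40 AM on Oct 17.
Meridia is UTC+10:00: 5:40 AM + 10:00 = 3:40 PM on Oct 17.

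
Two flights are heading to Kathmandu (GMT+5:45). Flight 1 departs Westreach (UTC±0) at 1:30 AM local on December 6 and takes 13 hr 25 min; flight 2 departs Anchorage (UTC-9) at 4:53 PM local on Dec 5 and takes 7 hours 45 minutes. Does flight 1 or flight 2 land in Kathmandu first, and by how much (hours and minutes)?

Flight 1 departs at 1:30 AM UTC (Dec 6).
+13 hours 25 minutes → arrive 2:55 PM UTC on Dec 6.
Flight 2 in UTC: 4:53 PM + 9:00 = 1:53 AM on Dec 6.
+7 hours 45 minutes → arrive 9:38 AM UTC on Dec 6.
Flight 2 lands earlier by 5 hours 17 minutes.

the second, by 5 hours 17 minutes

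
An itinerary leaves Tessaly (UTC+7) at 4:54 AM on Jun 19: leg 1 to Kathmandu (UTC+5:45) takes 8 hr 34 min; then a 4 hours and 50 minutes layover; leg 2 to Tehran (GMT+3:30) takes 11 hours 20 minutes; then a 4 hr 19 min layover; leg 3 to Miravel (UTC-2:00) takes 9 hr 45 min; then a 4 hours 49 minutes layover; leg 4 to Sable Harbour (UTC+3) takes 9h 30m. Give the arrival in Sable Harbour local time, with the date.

Convert departure to UTC: 4:54 AM − 7:00 = 9:54 PM UTC on Jun 18.
Add 8 hours and 34 minutes leg 1 → 6:28 AM UTC (Jun 19).
Add 4 hours and 50 minutes layover in Kathmandu → 11:18 AM UTC.
Add 11 hours 20 minutes leg 2 → 10:38 PM UTC.
Add 4 hours 19 minutes layover in Tehran → 2:57 AM UTC (Jun 20).
Add 9 hours 45 minutes leg 3 → 12:42 PM UTC.
Add 4 hours and 49 minutes layover in Miravel → 5:31 PM UTC.
Add 9 hours 30 minutes leg 4 → 3:01 AM UTC (Jun 21).
Sable Harbour is UTC+3:00, so local arrival = 3:01 AM + 3:00 = 6:01 AM on Jun 21.

6:01 AM on Jun 21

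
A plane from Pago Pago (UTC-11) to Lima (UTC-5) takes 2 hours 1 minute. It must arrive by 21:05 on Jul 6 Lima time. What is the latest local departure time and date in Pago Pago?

Target arrival in UTC: 21:05 + 5:00 = 02:05 on Jul 7.
Subtract 2 hours and 1 minute → departure 00:04 UTC on Jul 7.
Pago Pago is UTC−11:00: 00:04 − 11:00 = 13:04 on Jul 6.

13:04 on Jul 6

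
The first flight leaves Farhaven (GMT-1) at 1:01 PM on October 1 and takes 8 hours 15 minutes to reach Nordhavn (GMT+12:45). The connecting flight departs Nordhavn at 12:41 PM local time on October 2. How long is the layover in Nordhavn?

1 hour 40 minutes

Convert departure to UTC: 1:01 PM + 1:00 = 2:01 PM UTC on Oct 1.
Add 8 hours 15 minutes flight time → 10:16 PM UTC.
Nordhavn is UTC+12:45, so local arrival = 10:16 PM + 12:45 = 11:01 AM on Oct 2.
Layover = 12:41 PM − 11:01 AM = 1 hour 40 minutes.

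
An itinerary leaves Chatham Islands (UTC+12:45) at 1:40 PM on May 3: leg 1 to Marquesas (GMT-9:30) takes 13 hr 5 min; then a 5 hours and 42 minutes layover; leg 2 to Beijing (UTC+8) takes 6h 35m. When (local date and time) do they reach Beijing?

10:17 AM on May 4

Convert departure to UTC: 1:40 PM − 12:45 = 12:55 AM UTC on May 3.
Add 13 hours and 5 minutes leg 1 → 2:00 PM UTC.
Add 5 hours and 42 minutes layover in Marquesas → 7:42 PM UTC.
Add 6 hours 35 minutes leg 2 → 2:17 AM UTC (May 4).
Beijing is UTC+8:00, so local arrival = 2:17 AM + 8:00 = 10:17 AM on May 4.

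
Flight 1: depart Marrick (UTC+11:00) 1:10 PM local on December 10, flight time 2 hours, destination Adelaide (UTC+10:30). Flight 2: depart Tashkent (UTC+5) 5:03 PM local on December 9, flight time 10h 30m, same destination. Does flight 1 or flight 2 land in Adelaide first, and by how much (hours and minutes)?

Flight 1 in UTC: 1:10 PM − 11:00 = 2:10 AM on Dec 10.
+2 hours → arrive 4:10 AM UTC on Dec 10.
Flight 2 in UTC: 5:03 PM − 5:00 = 12:03 PM on Dec 9.
+10 hours and 30 minutes → arrive 10:33 PM UTC on Dec 9.
Flight 2 lands earlier by 5 hours 37 minutes.

the second, by 5 hours 37 minutes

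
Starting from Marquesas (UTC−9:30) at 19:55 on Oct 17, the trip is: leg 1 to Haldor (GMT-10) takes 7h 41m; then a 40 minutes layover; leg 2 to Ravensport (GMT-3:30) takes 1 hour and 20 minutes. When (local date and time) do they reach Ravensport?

Convert departure to UTC: 19:55 + 9:30 = 05:25 UTC on Oct 18.
Add 7 hours and 41 minutes leg 1 → 13:06 UTC.
Add 40 minutes layover in Haldor → 13:46 UTC.
Add 1 hour 20 minutes leg 2 → 15:06 UTC.
Ravensport is UTC−3:30, so local arrival = 15:06 − 3:30 = 11:36 on Oct 18.

11:36 on October 18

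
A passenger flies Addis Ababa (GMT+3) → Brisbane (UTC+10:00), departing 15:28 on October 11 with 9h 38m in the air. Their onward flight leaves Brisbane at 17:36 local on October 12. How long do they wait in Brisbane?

9 hours 30 minutes

Convert departure to UTC: 15:28 − 3:00 = 12:28 UTC on Oct 11.
Add 9 hours 38 minutes flight time → 22:06 UTC.
Brisbane is UTC+10:00, so local arrival = 22:06 + 10:00 = 08:06 on Oct 12.
Layover = 17:36 − 08:06 = 9 hours 30 minutes.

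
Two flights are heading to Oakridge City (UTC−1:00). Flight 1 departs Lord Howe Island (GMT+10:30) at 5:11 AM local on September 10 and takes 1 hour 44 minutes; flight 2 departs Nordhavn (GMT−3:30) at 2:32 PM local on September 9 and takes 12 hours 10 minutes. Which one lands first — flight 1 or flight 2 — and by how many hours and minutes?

the first, by 9 hours 47 minutes

Flight 1 in UTC: 5:11 AM − 10:30 = 6:41 PM on Sep 9.
+1 hour 44 minutes → arrive 8:25 PM UTC on Sep 9.
Flight 2 in UTC: 2:32 PM + 3:30 = 6:02 PM on Sep 9.
+12 hours 10 minutes → arrive 6:12 AM UTC on Sep 10.
Flight 1 lands earlier by 9 hours 47 minutes.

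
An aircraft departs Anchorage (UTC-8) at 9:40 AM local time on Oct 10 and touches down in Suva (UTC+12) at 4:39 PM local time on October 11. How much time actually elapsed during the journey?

Suva is 20:00 ahead of Anchorage.
Clock-face elapsed time (ignoring zones) is 30 hours 59 minutes.
Actual elapsed = 30 hours 59 minutes − 20:00 = 10 hours 59 minutes.

10 hours 59 minutes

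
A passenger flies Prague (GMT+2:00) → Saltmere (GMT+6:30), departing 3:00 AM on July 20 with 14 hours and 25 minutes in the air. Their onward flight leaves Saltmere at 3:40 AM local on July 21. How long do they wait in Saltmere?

5 hours 45 minutes

Convert departure to UTC: 3:00 AM − 2:00 = 1:00 AM UTC on Jul 20.
Add 14 hours 25 minutes flight time → 3:25 PM UTC.
Saltmere is UTC+6:30, so local arrival = 3:25 PM + 6:30 = 9:55 PM on Jul 20.
Layover = 3:40 AM − 9:55 PM (+1 day) = 5 hours 45 minutes.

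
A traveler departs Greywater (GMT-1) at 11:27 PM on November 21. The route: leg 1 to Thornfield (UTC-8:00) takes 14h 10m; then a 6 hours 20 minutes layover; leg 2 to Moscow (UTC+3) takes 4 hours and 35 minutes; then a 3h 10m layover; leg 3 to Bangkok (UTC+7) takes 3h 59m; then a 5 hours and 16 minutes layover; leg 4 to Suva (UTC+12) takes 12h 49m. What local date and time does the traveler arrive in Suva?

Convert departure to UTC: 11:27 PM + 1:00 = 12:27 AM UTC on Nov 22.
Add 14 hours and 10 minutes leg 1 → 2:37 PM UTC.
Add 6 hours and 20 minutes layover in Thornfield → 8:57 PM UTC.
Add 4 hours 35 minutes leg 2 → 1:32 AM UTC (Nov 23).
Add 3 hours 10 minutes layover in Moscow → 4:42 AM UTC.
Add 3 hours 59 minutes leg 3 → 8:41 AM UTC.
Add 5 hours 16 minutes layover in Bangkok → 1:57 PM UTC.
Add 12 hours 49 minutes leg 4 → 2:46 AM UTC (Nov 24).
Suva is UTC+12:00, so local arrival = 2:46 AM + 12:00 = 2:46 PM on Nov 24.

2:46 PM on November 24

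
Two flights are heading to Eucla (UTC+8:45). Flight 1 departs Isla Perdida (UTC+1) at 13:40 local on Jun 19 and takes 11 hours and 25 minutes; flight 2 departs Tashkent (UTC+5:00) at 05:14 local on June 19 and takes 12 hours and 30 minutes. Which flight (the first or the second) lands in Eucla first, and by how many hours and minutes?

Flight 1 in UTC: 13:40 − 1:00 = 12:40 on Jun 19.
+11 hours 25 minutes → arrive 00:05 UTC on Jun 20.
Flight 2 in UTC: 05:14 − 5:00 = 00:14 on Jun 19.
+12 hours and 30 minutes → arrive 12:44 UTC on Jun 19.
Flight 2 lands earlier by 11 hours 21 minutes.

the second, by 11 hours 21 minutes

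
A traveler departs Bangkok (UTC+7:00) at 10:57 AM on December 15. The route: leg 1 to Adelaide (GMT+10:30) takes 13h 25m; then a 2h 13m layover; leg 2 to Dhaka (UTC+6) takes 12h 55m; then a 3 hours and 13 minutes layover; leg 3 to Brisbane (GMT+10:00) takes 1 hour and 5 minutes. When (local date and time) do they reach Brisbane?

Convert departure to UTC: 10:57 AM − 7:00 = 3:57 AM UTC on Dec 15.
Add 13 hours 25 minutes leg 1 → 5:22 PM UTC.
Add 2 hours and 13 minutes layover in Adelaide → 7:35 PM UTC.
Add 12 hours 55 minutes leg 2 → 8:30 AM UTC (Dec 16).
Add 3 hours and 13 minutes layover in Dhaka → 11:43 AM UTC.
Add 1 hour 5 minutes leg 3 → 12:48 PM UTC.
Brisbane is UTC+10:00, so local arrival = 12:48 PM + 10:00 = 10:48 PM on Dec 16.

10:48 PM on December 16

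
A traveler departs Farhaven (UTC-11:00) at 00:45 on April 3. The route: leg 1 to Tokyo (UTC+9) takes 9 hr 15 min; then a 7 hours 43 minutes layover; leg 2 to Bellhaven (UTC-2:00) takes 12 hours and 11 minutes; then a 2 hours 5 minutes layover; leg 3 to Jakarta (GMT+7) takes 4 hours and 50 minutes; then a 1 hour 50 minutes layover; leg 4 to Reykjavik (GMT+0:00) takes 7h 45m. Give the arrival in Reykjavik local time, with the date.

09:24 on April 5

Convert departure to UTC: 00:45 + 11:00 = 11:45 UTC on Apr 3.
Add 9 hours 15 minutes leg 1 → 21:00 UTC.
Add 7 hours 43 minutes layover in Tokyo → 04:43 UTC (Apr 4).
Add 12 hours and 11 minutes leg 2 → 16:54 UTC.
Add 2 hours and 5 minutes layover in Bellhaven → 18:59 UTC.
Add 4 hours 50 minutes leg 3 → 23:49 UTC.
Add 1 hour and 50 minutes layover in Jakarta → 01:39 UTC (Apr 5).
Add 7 hours 45 minutes leg 4 → 09:24 UTC.
Reykjavik is UTC+0, so local arrival is the same: 09:24 on Apr 5.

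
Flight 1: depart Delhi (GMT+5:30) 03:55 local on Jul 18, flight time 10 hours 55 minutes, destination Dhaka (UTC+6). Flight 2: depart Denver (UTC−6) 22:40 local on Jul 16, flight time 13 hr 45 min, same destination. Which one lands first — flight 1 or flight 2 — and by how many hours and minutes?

Flight 1 in UTC: 03:55 − 5:30 = 22:25 on Jul 17.
+10 hours and 55 minutes → arrive 09:20 UTC on Jul 18.
Flight 2 in UTC: 22:40 + 6:00 = 04:40 on Jul 17.
+13 hours 45 minutes → arrive 18:25 UTC on Jul 17.
Flight 2 lands earlier by 14 hours 55 minutes.

the second, by 14 hours 55 minutes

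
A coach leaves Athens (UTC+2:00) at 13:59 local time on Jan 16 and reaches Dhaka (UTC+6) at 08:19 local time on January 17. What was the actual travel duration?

14 hours 20 minutes

Departure in UTC: 13:59 − 2:00 = 11:59 on Jan 16.
Arrival in UTC: 08:19 − 6:00 = 02:19 on Jan 17.
Elapsed = 02:19 − 11:59 (+1 day) = 14 hours 20 minutes.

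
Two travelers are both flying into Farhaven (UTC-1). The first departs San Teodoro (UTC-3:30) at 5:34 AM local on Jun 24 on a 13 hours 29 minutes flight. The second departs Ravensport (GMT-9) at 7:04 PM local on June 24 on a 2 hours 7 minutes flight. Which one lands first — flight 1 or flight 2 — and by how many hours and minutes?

the first, by 7 hours 38 minutes

Flight 1 in UTC: 5:34 AM + 3:30 = 9:04 AM on Jun 24.
+13 hours 29 minutes → arrive 10:33 PM UTC on Jun 24.
Flight 2 in UTC: 7:04 PM + 9:00 = 4:04 AM on Jun 25.
+2 hours 7 minutes → arrive 6:11 AM UTC on Jun 25.
Flight 1 lands earlier by 7 hours 38 minutes.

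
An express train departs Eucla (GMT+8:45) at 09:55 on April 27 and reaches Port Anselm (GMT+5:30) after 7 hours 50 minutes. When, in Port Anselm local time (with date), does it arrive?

14:30 on Apr 27

Convert departure to UTC: 09:55 − 8:45 = 01:10 UTC on Apr 27.
Add 7 hours 50 minutes travel time → 09:00 UTC.
Port Anselm is UTC+5:30, so local arrival = 09:00 + 5:30 = 14:30 on Apr 27.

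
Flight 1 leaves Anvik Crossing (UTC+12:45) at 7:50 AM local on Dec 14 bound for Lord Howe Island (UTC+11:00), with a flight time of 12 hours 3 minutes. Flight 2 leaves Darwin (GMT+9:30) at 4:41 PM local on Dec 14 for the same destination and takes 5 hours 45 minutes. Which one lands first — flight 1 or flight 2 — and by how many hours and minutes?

Flight 1 in UTC: 7:50 AM − 12:45 = 7:05 PM on Dec 13.
+12 hours and 3 minutes → arrive 7:08 AM UTC on Dec 14.
Flight 2 in UTC: 4:41 PM − 9:30 = 7:11 AM on Dec 14.
+5 hours 45 minutes → arrive 12:56 PM UTC on Dec 14.
Flight 1 lands earlier by 5 hours 48 minutes.

the first, by 5 hours 48 minutes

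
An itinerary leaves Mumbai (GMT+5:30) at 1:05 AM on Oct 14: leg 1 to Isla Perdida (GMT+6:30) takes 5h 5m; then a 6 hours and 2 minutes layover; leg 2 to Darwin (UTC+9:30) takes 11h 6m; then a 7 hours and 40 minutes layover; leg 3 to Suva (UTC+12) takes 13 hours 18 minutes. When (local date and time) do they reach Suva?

2:46 AM on October 16

Convert departure to UTC: 1:05 AM − 5:30 = 7:35 PM UTC on Oct 13.
Add 5 hours and 5 minutes leg 1 → 12:40 AM UTC (Oct 14).
Add 6 hours 2 minutes layover in Isla Perdida → 6:42 AM UTC.
Add 11 hours and 6 minutes leg 2 → 5:48 PM UTC.
Add 7 hours 40 minutes layover in Darwin → 1:28 AM UTC (Oct 15).
Add 13 hours and 18 minutes leg 3 → 2:46 PM UTC.
Suva is UTC+12:00, so local arrival = 2:46 PM + 12:00 = 2:46 AM on Oct 16.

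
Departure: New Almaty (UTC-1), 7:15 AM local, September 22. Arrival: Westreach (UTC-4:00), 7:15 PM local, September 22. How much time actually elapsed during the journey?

15 hours

Departure in UTC: 7:15 AM + 1:00 = 8:15 AM on Sep 22.
Arrival in UTC: 7:15 PM + 4:00 = 11:15 PM on Sep 22.
Elapsed = 11:15 PM − 8:15 AM = 15 hours.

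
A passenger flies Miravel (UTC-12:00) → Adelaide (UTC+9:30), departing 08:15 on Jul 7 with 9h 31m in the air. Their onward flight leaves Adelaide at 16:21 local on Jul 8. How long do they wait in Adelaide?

1 hour 5 minutes

Convert departure to UTC: 08:15 + 12:00 = 20:15 UTC on Jul 7.
Add 9 hours and 31 minutes flight time → 05:46 UTC (Jul 8).
Adelaide is UTC+9:30, so local arrival = 05:46 + 9:30 = 15:16 on Jul 8.
Layover = 16:21 − 15:16 = 1 hour 5 minutes.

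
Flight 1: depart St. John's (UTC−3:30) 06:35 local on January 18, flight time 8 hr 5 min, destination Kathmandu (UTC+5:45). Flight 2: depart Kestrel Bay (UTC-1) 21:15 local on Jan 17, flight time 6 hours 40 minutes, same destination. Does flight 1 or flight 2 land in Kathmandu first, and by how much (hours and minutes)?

Flight 1 in UTC: 06:35 + 3:30 = 10:05 on Jan 18.
+8 hours and 5 minutes → arrive 18:10 UTC on Jan 18.
Flight 2 in UTC: 21:15 + 1:00 = 22:15 on Jan 17.
+6 hours and 40 minutes → arrive 04:55 UTC on Jan 18.
Flight 2 lands earlier by 13 hours 15 minutes.

the second, by 13 hours 15 minutes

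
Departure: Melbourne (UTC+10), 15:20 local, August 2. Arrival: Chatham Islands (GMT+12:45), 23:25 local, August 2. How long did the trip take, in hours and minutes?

Chatham Islands is 2:45 ahead of Melbourne.
Clock-face elapsed time (ignoring zones) is 8 hours 5 minutes.
Actual elapsed = 8 hours 5 minutes − 2:45 = 5 hours 20 minutes.

5 hours 20 minutes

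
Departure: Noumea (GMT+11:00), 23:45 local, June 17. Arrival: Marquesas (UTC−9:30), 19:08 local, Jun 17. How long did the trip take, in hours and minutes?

Marquesas is 20:30 behind Noumea.
Clock-face elapsed time (ignoring zones) is −4 hours 37 minutes.
Actual elapsed = −4 hours 37 minutes + 20:30 = 15 hours 53 minutes.

15 hours 53 minutes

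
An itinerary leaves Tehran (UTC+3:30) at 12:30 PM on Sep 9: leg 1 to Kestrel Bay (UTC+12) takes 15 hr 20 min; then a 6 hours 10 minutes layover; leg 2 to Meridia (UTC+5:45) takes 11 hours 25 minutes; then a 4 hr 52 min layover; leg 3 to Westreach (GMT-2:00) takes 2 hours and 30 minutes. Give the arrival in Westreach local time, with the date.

Convert departure to UTC: 12:30 PM − 3:30 = 9:00 AM UTC on Sep 9.
Add 15 hours and 20 minutes leg 1 → 12:20 AM UTC (Sep 10).
Add 6 hours 10 minutes layover in Kestrel Bay → 6:30 AM UTC.
Add 11 hours and 25 minutes leg 2 → 5:55 PM UTC.
Add 4 hours 52 minutes layover in Meridia → 10:47 PM UTC.
Add 2 hours and 30 minutes leg 3 → 1:17 AM UTC (Sep 11).
Westreach is UTC−2:00, so local arrival = 1:17 AM − 2:00 = 11:17 PM on Sep 10.

11:17 PM on September 10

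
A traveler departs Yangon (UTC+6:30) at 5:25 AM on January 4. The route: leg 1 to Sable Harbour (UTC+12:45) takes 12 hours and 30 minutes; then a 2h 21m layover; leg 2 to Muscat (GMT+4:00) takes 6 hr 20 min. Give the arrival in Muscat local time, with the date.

Convert departure to UTC: 5:25 AM − 6:30 = 10:55 PM UTC on Jan 3.
Add 12 hours 30 minutes leg 1 → 11:25 AM UTC (Jan 4).
Add 2 hours 21 minutes layover in Sable Harbour → 1:46 PM UTC.
Add 6 hours 20 minutes leg 2 → 8:06 PM UTC.
Muscat is UTC+4:00, so local arrival = 8:06 PM + 4:00 = 12:06 AM on Jan 5.

12:06 AM on January 5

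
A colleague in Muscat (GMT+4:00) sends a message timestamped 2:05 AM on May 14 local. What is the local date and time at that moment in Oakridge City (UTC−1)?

9:05 PM on May 13

Oakridge City is 5:00 behind Muscat.
Shift by the zone difference: 2:05 AM − 5:00 = 9:05 PM on May 13 in Oakridge City.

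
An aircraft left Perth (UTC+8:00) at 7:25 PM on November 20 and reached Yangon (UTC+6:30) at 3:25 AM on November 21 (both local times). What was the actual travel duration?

Yangon is 1:30 behind Perth.
Clock-face elapsed time (ignoring zones) is 8 hours.
Actual elapsed = 8 hours + 1:30 = 9 hours 30 minutes.

9 hours 30 minutes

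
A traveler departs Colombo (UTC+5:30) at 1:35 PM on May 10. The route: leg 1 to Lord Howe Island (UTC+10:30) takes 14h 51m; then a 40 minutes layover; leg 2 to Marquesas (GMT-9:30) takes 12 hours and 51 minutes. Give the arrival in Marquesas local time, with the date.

Convert departure to UTC: 1:35 PM − 5:30 = 8:05 AM UTC on May 10.
Add 14 hours and 51 minutes leg 1 → 10:56 PM UTC.
Add 40 minutes layover in Lord Howe Island → 11:36 PM UTC.
Add 12 hours and 51 minutes leg 2 → 12:27 PM UTC (May 11).
Marquesas is UTC−9:30, so local arrival = 12:27 PM − 9:30 = 2:57 AM on May 11.

2:57 AM on May 11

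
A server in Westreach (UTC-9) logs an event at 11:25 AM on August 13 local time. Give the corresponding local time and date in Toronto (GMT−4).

4:25 PM on August 13

In UTC: 11:25 AM + 9:00 = 8:25 PM on Aug 13.
Toronto is UTC−4:00: 8:25 PM − 4:00 = 4:25 PM on Aug 13.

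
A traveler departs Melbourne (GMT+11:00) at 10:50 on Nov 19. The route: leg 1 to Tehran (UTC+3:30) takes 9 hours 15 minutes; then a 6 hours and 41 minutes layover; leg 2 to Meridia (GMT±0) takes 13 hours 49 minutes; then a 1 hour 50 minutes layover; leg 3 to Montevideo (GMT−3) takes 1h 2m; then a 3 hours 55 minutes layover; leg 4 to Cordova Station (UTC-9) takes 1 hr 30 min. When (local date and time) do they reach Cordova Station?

04:52 on November 20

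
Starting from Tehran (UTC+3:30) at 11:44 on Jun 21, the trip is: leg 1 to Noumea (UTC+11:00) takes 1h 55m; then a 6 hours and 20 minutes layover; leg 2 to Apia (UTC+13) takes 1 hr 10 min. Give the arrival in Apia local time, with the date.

Convert departure to UTC: 11:44 − 3:30 = 08:14 UTC on Jun 21.
Add 1 hour 55 minutes leg 1 → 10:09 UTC.
Add 6 hours and 20 minutes layover in Noumea → 16:29 UTC.
Add 1 hour and 10 minutes leg 2 → 17:39 UTC.
Apia is UTC+13:00, so local arrival = 17:39 + 13:00 = 06:39 on Jun 22.

06:39 on Jun 22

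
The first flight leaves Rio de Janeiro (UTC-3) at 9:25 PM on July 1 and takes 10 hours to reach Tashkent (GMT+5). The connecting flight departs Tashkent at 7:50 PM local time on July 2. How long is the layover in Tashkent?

Convert departure to UTC: 9:25 PM + 3:00 = 12:25 AM UTC on Jul 2.
Add 10 hours flight time → 10:25 AM UTC.
Tashkent is UTC+5:00, so local arrival = 10:25 AM + 5:00 = 3:25 PM on Jul 2.
Layover = 7:50 PM − 3:25 PM = 4 hours 25 minutes.

4 hours 25 minutes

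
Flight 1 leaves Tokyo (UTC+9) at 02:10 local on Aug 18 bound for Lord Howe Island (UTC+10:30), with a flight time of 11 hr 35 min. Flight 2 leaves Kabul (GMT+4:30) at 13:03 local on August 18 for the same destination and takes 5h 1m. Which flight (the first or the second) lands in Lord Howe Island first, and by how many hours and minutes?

Flight 1 in UTC: 02:10 − 9:00 = 17:10 on Aug 17.
+11 hours and 35 minutes → arrive 04:45 UTC on Aug 18.
Flight 2 in UTC: 13:03 − 4:30 = 08:33 on Aug 18.
+5 hours 1 minute → arrive 13:34 UTC on Aug 18.
Flight 1 lands earlier by 8 hours 49 minutes.

the first, by 8 hours 49 minutes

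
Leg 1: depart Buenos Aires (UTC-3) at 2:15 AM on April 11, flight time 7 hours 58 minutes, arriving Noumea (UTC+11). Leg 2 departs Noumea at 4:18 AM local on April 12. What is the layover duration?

4 hours 5 minutes

Convert departure to UTC: 2:15 AM + 3:00 = 5:15 AM UTC on Apr 11.
Add 7 hours 58 minutes flight time → 1:13 PM UTC.
Noumea is UTC+11:00, so local arrival = 1:13 PM + 11:00 = 12:13 AM on Apr 12.
Layover = 4:18 AM − 12:13 AM = 4 hours 5 minutes.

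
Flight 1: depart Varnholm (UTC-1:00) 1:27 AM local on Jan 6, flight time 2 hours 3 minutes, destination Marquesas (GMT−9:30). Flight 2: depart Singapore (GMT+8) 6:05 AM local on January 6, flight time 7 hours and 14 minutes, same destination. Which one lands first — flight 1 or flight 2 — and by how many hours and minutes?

Flight 1 in UTC: 1:27 AM + 1:00 = 2:27 AM on Jan 6.
+2 hours and 3 minutes → arrive 4:30 AM UTC on Jan 6.
Flight 2 in UTC: 6:05 AM − 8:00 = 10:05 PM on Jan 5.
+7 hours and 14 minutes → arrive 5:19 AM UTC on Jan 6.
Flight 1 lands earlier by 49 minutes.

the first, by 49 minutes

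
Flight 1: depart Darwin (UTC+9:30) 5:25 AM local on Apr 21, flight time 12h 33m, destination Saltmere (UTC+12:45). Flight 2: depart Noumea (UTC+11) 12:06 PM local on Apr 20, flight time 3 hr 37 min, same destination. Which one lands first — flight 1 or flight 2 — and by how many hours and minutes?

Flight 1 in UTC: 5:25 AM − 9:30 = 7:55 PM on Apr 20.
+12 hours 33 minutes → arrive 8:28 AM UTC on Apr 21.
Flight 2 in UTC: 12:06 PM − 11:00 = 1:06 AM on Apr 20.
+3 hours 37 minutes → arrive 4:43 AM UTC on Apr 20.
Flight 2 lands earlier by 27 hours 45 minutes.

the second, by 27 hours 45 minutes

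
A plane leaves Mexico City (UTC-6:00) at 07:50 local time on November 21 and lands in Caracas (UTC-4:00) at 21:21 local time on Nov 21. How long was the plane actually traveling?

11 hours 31 minutes

Departure in UTC: 07:50 + 6:00 = 13:50 on Nov 21.
Arrival in UTC: 21:21 + 4:00 = 01:21 on Nov 22.
Elapsed = 01:21 − 13:50 (+1 day) = 11 hours 31 minutes.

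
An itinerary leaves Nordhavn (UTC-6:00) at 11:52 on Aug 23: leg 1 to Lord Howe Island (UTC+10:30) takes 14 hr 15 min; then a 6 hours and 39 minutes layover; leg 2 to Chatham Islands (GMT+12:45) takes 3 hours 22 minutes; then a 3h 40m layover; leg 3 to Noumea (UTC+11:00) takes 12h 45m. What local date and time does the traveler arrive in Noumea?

21:33 on August 25

Convert departure to UTC: 11:52 + 6:00 = 17:52 UTC on Aug 23.
Add 14 hours 15 minutes leg 1 → 08:07 UTC (Aug 24).
Add 6 hours 39 minutes layover in Lord Howe Island → 14:46 UTC.
Add 3 hours and 22 minutes leg 2 → 18:08 UTC.
Add 3 hours 40 minutes layover in Chatham Islands → 21:48 UTC.
Add 12 hours and 45 minutes leg 3 → 10:33 UTC (Aug 25).
Noumea is UTC+11:00, so local arrival = 10:33 + 11:00 = 21:33 on Aug 25.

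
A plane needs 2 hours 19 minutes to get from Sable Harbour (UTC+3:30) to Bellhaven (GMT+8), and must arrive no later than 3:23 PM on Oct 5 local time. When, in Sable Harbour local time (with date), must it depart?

8:34 AM on October 5

Target arrival in UTC: 3:23 PM − 8:00 = 7:23 AM on Oct 5.
Subtract 2 hours 19 minutes → departure 5:04 AM UTC on Oct 5.
Sable Harbour is UTC+3:30: 5:04 AM + 3:30 = 8:34 AM on Oct 5.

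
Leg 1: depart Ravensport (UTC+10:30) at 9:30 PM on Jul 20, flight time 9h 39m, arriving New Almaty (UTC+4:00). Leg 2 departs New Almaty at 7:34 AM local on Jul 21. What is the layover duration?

6 hours 55 minutes

Convert departure to UTC: 9:30 PM − 10:30 = 11:00 AM UTC on Jul 20.
Add 9 hours 39 minutes flight time → 8:39 PM UTC.
New Almaty is UTC+4:00, so local arrival = 8:39 PM + 4:00 = 12:39 AM on Jul 21.
Layover = 7:34 AM − 12:39 AM = 6 hours 55 minutes.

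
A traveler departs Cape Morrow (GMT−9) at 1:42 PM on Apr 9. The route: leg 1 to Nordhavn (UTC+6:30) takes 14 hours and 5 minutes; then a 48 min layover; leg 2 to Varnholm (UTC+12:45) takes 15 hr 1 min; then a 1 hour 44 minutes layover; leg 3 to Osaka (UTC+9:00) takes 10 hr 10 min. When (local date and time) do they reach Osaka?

1:30 AM on Apr 12

Convert departure to UTC: 1:42 PM + 9:00 = 10:42 PM UTC on Apr 9.
Add 14 hours 5 minutes leg 1 → 12:47 PM UTC (Apr 10).
Add 48 minutes layover in Nordhavn → 1:35 PM UTC.
Add 15 hours and 1 minute leg 2 → 4:36 AM UTC (Apr 11).
Add 1 hour and 44 minutes layover in Varnholm → 6:20 AM UTC.
Add 10 hours and 10 minutes leg 3 → 4:30 PM UTC.
Osaka is UTC+9:00, so local arrival = 4:30 PM + 9:00 = 1:30 AM on Apr 12.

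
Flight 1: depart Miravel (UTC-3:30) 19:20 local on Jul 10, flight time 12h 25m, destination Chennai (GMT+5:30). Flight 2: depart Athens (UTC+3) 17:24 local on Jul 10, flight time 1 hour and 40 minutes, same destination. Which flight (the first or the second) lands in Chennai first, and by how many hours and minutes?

Flight 1 in UTC: 19:20 + 3:30 = 22:50 on Jul 10.
+12 hours 25 minutes → arrive 11:15 UTC on Jul 11.
Flight 2 in UTC: 17:24 − 3:00 = 14:24 on Jul 10.
+1 hour and 40 minutes → arrive 16:04 UTC on Jul 10.
Flight 2 lands earlier by 19 hours 11 minutes.

the second, by 19 hours 11 minutes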